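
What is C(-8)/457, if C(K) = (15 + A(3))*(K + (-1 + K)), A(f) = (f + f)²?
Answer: -867/457 ≈ -1.8972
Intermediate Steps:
A(f) = 4*f² (A(f) = (2*f)² = 4*f²)
C(K) = -51 + 102*K (C(K) = (15 + 4*3²)*(K + (-1 + K)) = (15 + 4*9)*(-1 + 2*K) = (15 + 36)*(-1 + 2*K) = 51*(-1 + 2*K) = -51 + 102*K)
C(-8)/457 = (-51 + 102*(-8))/457 = (-51 - 816)*(1/457) = -867*1/457 = -867/457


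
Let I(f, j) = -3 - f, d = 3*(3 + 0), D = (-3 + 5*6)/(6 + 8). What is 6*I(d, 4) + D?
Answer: -981/14 ≈ -70.071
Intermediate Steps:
D = 27/14 (D = (-3 + 30)/14 = 27*(1/14) = 27/14 ≈ 1.9286)
d = 9 (d = 3*3 = 9)
6*I(d, 4) + D = 6*(-3 - 1*9) + 27/14 = 6*(-3 - 9) + 27/14 = 6*(-12) + 27/14 = -72 + 27/14 = -981/14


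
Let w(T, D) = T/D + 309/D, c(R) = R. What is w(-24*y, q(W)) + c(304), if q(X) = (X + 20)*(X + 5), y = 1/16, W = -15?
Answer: 5957/20 ≈ 297.85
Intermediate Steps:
y = 1/16 ≈ 0.062500
q(X) = (5 + X)*(20 + X) (q(X) = (20 + X)*(5 + X) = (5 + X)*(20 + X))
w(T, D) = 309/D + T/D
w(-24*y, q(W)) + c(304) = (309 - 24*1/16)/(100 + (-15)**2 + 25*(-15)) + 304 = (309 - 3/2)/(100 + 225 - 375) + 304 = (615/2)/(-50) + 304 = -1/50*615/2 + 304 = -123/20 + 304 = 5957/20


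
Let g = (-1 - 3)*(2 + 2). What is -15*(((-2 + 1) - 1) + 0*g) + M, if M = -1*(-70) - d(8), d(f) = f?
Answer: 92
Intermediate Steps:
g = -16 (g = -4*4 = -16)
M = 62 (M = -1*(-70) - 1*8 = 70 - 8 = 62)
-15*(((-2 + 1) - 1) + 0*g) + M = -15*(((-2 + 1) - 1) + 0*(-16)) + 62 = -15*((-1 - 1) + 0) + 62 = -15*(-2 + 0) + 62 = -15*(-2) + 62 = 30 + 62 = 92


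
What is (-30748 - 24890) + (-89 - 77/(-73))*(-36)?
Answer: -3830454/73 ≈ -52472.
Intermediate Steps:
(-30748 - 24890) + (-89 - 77/(-73))*(-36) = -55638 + (-89 - 77*(-1/73))*(-36) = -55638 + (-89 + 77/73)*(-36) = -55638 - 6420/73*(-36) = -55638 + 231120/73 = -3830454/73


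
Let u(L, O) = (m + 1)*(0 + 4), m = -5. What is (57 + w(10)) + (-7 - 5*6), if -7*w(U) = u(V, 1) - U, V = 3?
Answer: 166/7 ≈ 23.714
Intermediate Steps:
u(L, O) = -16 (u(L, O) = (-5 + 1)*(0 + 4) = -4*4 = -16)
w(U) = 16/7 + U/7 (w(U) = -(-16 - U)/7 = 16/7 + U/7)
(57 + w(10)) + (-7 - 5*6) = (57 + (16/7 + (1/7)*10)) + (-7 - 5*6) = (57 + (16/7 + 10/7)) + (-7 - 30) = (57 + 26/7) - 37 = 425/7 - 37 = 166/7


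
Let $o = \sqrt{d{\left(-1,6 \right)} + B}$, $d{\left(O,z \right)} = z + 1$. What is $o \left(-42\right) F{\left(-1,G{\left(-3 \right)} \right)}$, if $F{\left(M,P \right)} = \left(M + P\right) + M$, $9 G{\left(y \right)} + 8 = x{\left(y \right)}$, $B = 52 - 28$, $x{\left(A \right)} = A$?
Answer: $\frac{406 \sqrt{31}}{3} \approx 753.5$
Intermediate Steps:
$d{\left(O,z \right)} = 1 + z$
$B = 24$
$G{\left(y \right)} = - \frac{8}{9} + \frac{y}{9}$
$o = \sqrt{31}$ ($o = \sqrt{\left(1 + 6\right) + 24} = \sqrt{7 + 24} = \sqrt{31} \approx 5.5678$)
$F{\left(M,P \right)} = P + 2 M$
$o \left(-42\right) F{\left(-1,G{\left(-3 \right)} \right)} = \sqrt{31} \left(-42\right) \left(\left(- \frac{8}{9} + \frac{1}{9} \left(-3\right)\right) + 2 \left(-1\right)\right) = - 42 \sqrt{31} \left(\left(- \frac{8}{9} - \frac{1}{3}\right) - 2\right) = - 42 \sqrt{31} \left(- \frac{11}{9} - 2\right) = - 42 \sqrt{31} \left(- \frac{29}{9}\right) = \frac{406 \sqrt{31}}{3}$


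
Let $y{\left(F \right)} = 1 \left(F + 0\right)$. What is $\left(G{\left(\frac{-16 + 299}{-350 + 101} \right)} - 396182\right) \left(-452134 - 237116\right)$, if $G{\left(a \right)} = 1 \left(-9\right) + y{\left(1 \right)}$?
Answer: $273073957500$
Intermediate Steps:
$y{\left(F \right)} = F$ ($y{\left(F \right)} = 1 F = F$)
$G{\left(a \right)} = -8$ ($G{\left(a \right)} = 1 \left(-9\right) + 1 = -9 + 1 = -8$)
$\left(G{\left(\frac{-16 + 299}{-350 + 101} \right)} - 396182\right) \left(-452134 - 237116\right) = \left(-8 - 396182\right) \left(-452134 - 237116\right) = \left(-396190\right) \left(-689250\right) = 273073957500$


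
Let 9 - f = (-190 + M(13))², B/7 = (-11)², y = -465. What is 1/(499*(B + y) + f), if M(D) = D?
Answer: 1/159298 ≈ 6.2775e-6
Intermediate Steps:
B = 847 (B = 7*(-11)² = 7*121 = 847)
f = -31320 (f = 9 - (-190 + 13)² = 9 - 1*(-177)² = 9 - 1*31329 = 9 - 31329 = -31320)
1/(499*(B + y) + f) = 1/(499*(847 - 465) - 31320) = 1/(499*382 - 31320) = 1/(190618 - 31320) = 1/159298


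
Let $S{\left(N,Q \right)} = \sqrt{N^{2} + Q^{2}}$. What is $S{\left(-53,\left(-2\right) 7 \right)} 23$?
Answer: $23 \sqrt{3005} \approx 1260.8$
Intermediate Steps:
$S{\left(-53,\left(-2\right) 7 \right)} 23 = \sqrt{\left(-53\right)^{2} + \left(\left(-2\right) 7\right)^{2}} \cdot 23 = \sqrt{2809 + \left(-14\right)^{2}} \cdot 23 = \sqrt{2809 + 196} \cdot 23 = \sqrt{3005} \cdot 23 = 23 \sqrt{3005}$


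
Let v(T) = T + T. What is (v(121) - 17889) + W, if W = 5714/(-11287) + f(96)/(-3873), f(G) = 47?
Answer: -771453342308/43714551 ≈ -17648.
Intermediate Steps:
v(T) = 2*T
W = -22660811/43714551 (W = 5714/(-11287) + 47/(-3873) = 5714*(-1/11287) + 47*(-1/3873) = -5714/11287 - 47/3873 = -22660811/43714551 ≈ -0.51838)
(v(121) - 17889) + W = (2*121 - 17889) - 22660811/43714551 = (242 - 17889) - 22660811/43714551 = -17647 - 22660811/43714551 = -771453342308/43714551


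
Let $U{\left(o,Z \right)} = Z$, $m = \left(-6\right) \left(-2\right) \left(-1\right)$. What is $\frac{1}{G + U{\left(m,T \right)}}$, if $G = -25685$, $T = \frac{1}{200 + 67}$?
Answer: $- \frac{267}{6857894} \approx -3.8933 \cdot 10^{-5}$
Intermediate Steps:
$T = \frac{1}{267} \approx 0.0037453$
$m = -12$ ($m = 12 \left(-1\right) = -12$)
$\frac{1}{G + U{\left(m,T \right)}} = \frac{1}{-25685 + \frac{1}{267}} = \frac{1}{- \frac{6857894}{267}} = - \frac{267}{6857894}$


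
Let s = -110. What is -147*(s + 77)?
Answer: 4851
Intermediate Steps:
-147*(s + 77) = -147*(-110 + 77) = -147*(-33) = 4851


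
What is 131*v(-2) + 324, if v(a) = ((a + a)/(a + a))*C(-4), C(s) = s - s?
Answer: 324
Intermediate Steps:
C(s) = 0
v(a) = 0 (v(a) = ((a + a)/(a + a))*0 = ((2*a)/((2*a)))*0 = ((2*a)*(1/(2*a)))*0 = 1*0 = 0)
131*v(-2) + 324 = 131*0 + 324 = 0 + 324 = 324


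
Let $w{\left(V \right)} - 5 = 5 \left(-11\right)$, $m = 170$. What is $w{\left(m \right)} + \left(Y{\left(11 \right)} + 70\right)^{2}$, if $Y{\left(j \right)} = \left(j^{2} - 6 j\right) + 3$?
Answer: $16334$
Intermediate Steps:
$Y{\left(j \right)} = 3 + j^{2} - 6 j$
$w{\left(V \right)} = -50$ ($w{\left(V \right)} = 5 + 5 \left(-11\right) = 5 - 55 = -50$)
$w{\left(m \right)} + \left(Y{\left(11 \right)} + 70\right)^{2} = -50 + \left(\left(3 + 11^{2} - 66\right) + 70\right)^{2} = -50 + \left(\left(3 + 121 - 66\right) + 70\right)^{2} = -50 + \left(58 + 70\right)^{2} = -50 + 128^{2} = -50 + 16384 = 16334$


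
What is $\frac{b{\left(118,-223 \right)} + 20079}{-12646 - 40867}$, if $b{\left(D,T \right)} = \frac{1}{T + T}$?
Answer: $- \frac{8955233}{23866798} \approx -0.37522$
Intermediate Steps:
$b{\left(D,T \right)} = \frac{1}{2 T}$
$\frac{b{\left(118,-223 \right)} + 20079}{-12646 - 40867} = \frac{\frac{1}{2 \left(-223\right)} + 20079}{-12646 - 40867} = \frac{\frac{1}{2} \left(- \frac{1}{223}\right) + 20079}{-53513} = \left(- \frac{1}{446} + 20079\right) \left(- \frac{1}{53513}\right) = \frac{8955233}{446} \left(- \frac{1}{53513}\right) = - \frac{8955233}{23866798}$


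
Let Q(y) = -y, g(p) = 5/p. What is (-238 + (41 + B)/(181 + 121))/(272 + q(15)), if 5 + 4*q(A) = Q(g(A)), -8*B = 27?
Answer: -246303/280256 ≈ -0.87885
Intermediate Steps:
B = -27/8 (B = -1/8*27 = -27/8 ≈ -3.3750)
q(A) = -5/4 - 5/(4*A) (q(A) = -5/4 + (-5/A)/4 = -5/4 - 5/(4*A))
(-238 + (41 + B)/(181 + 121))/(272 + q(15)) = (-238 + (41 - 27/8)/(181 + 121))/(272 + (5/4)*(-1 - 1*15)/15) = (-238 + (301/8)/302)/(272 + (5/4)*(1/15)*(-1 - 15)) = (-238 + (301/8)*(1/302))/(272 + (5/4)*(1/15)*(-16)) = (-238 + 301/2416)/(272 - 4/3) = -574707/(2416*812/3) = -574707/2416*3/812 = -246303/280256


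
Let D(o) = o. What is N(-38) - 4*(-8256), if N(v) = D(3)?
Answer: 33027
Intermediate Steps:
N(v) = 3
N(-38) - 4*(-8256) = 3 - 4*(-8256) = 3 - 1*(-33024) = 3 + 33024 = 33027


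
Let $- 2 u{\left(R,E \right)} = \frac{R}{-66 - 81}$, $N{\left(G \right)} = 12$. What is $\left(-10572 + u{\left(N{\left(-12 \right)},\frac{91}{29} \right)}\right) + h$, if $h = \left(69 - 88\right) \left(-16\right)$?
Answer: $- \frac{503130}{49} \approx -10268.0$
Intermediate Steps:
$u{\left(R,E \right)} = \frac{R}{294}$ ($u{\left(R,E \right)} = - \frac{R \frac{1}{-66 - 81}}{2} = - \frac{R \frac{1}{-147}}{2} = - \frac{R \left(- \frac{1}{147}\right)}{2} = - \frac{\left(- \frac{1}{147}\right) R}{2} = \frac{R}{294}$)
$h = 304$ ($h = \left(-19\right) \left(-16\right) = 304$)
$\left(-10572 + u{\left(N{\left(-12 \right)},\frac{91}{29} \right)}\right) + h = \left(-10572 + \frac{1}{294} \cdot 12\right) + 304 = \left(-10572 + \frac{2}{49}\right) + 304 = - \frac{518026}{49} + 304 = - \frac{503130}{49}$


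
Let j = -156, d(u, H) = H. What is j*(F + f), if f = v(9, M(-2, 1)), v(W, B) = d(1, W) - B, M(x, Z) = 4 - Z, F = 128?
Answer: -20904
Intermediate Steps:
v(W, B) = W - B
f = 6 (f = 9 - (4 - 1*1) = 9 - (4 - 1) = 9 - 1*3 = 9 - 3 = 6)
j*(F + f) = -156*(128 + 6) = -156*134 = -20904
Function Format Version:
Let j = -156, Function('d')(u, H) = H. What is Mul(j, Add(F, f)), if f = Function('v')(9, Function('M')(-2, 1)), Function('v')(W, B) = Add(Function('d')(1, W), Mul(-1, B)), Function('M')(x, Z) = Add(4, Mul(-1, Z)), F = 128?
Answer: -20904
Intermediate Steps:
Function('v')(W, B) = Add(W, Mul(-1, B))
f = 6 (f = Add(9, Mul(-1, Add(4, Mul(-1, 1)))) = Add(9, Mul(-1, Add(4, -1))) = Add(9, Mul(-1, 3)) = Add(9, -3) = 6)
Mul(j, Add(F, f)) = Mul(-156, Add(128, 6)) = Mul(-156, 134) = -20904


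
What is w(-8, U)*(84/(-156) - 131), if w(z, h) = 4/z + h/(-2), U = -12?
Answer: -9405/13 ≈ -723.46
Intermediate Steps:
w(z, h) = 4/z - h/2 (w(z, h) = 4/z + h*(-½) = 4/z - h/2)
w(-8, U)*(84/(-156) - 131) = (4/(-8) - ½*(-12))*(84/(-156) - 131) = (4*(-⅛) + 6)*(84*(-1/156) - 131) = (-½ + 6)*(-7/13 - 131) = (11/2)*(-1710/13) = -9405/13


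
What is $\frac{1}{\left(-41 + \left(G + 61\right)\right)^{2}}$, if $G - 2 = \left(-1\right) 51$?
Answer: $\frac{1}{841} \approx 0.0011891$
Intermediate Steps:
$G = -49$ ($G = 2 - 51 = -49$)
$\frac{1}{\left(-41 + \left(G + 61\right)\right)^{2}} = \frac{1}{\left(-41 + \left(-49 + 61\right)\right)^{2}} = \frac{1}{\left(-41 + 12\right)^{2}} = \frac{1}{\left(-29\right)^{2}} = \frac{1}{841}$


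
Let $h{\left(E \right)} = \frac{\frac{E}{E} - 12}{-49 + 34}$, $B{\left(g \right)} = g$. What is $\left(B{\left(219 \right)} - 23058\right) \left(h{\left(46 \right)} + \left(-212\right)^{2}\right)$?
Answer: $- \frac{5132463823}{5} \approx -1.0265 \cdot 10^{9}$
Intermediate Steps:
$h{\left(E \right)} = \frac{11}{15}$ ($h{\left(E \right)} = \frac{1 - 12}{-15} = \left(-11\right) \left(- \frac{1}{15}\right) = \frac{11}{15}$)
$\left(B{\left(219 \right)} - 23058\right) \left(h{\left(46 \right)} + \left(-212\right)^{2}\right) = \left(219 - 23058\right) \left(\frac{11}{15} + \left(-212\right)^{2}\right) = \left(219 - 23058\right) \left(\frac{11}{15} + 44944\right) = \left(-22839\right) \frac{674171}{15} = - \frac{5132463823}{5}$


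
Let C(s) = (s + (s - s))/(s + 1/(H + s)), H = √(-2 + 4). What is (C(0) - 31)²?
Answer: 961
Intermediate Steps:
H = √2 ≈ 1.4142
C(s) = s/(s + 1/(s + √2)) (C(s) = (s + (s - s))/(s + 1/(√2 + s)) = (s + 0)/(s + 1/(s + √2)) = s/(s + 1/(s + √2)))
(C(0) - 31)² = (0*(0 + √2)/(1 + 0² + 0*√2) - 31)² = (0*√2/(1 + 0 + 0) - 31)² = (0*√2/1 - 31)² = (0*1*√2 - 31)² = (0 - 31)² = (-31)² = 961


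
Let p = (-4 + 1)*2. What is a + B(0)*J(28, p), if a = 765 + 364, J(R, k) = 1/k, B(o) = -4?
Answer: 3389/3 ≈ 1129.7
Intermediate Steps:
p = -6 (p = -3*2 = -6)
a = 1129
a + B(0)*J(28, p) = 1129 - 4/(-6) = 1129 - 4*(-⅙) = 1129 + ⅔ = 3389/3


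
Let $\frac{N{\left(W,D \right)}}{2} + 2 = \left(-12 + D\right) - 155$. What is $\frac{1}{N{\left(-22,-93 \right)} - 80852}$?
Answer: $- \frac{1}{81376} \approx -1.2289 \cdot 10^{-5}$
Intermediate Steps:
$N{\left(W,D \right)} = -338 + 2 D$ ($N{\left(W,D \right)} = -4 + 2 \left(\left(-12 + D\right) - 155\right) = -4 + 2 \left(-167 + D\right) = -4 + \left(-334 + 2 D\right) = -338 + 2 D$)
$\frac{1}{N{\left(-22,-93 \right)} - 80852} = \frac{1}{\left(-338 + 2 \left(-93\right)\right) - 80852} = \frac{1}{\left(-338 - 186\right) - 80852} = \frac{1}{-524 - 80852} = \frac{1}{-81376} = - \frac{1}{81376}$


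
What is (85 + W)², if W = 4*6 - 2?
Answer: 11449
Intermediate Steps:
W = 22 (W = 24 - 2 = 22)
(85 + W)² = (85 + 22)² = 107² = 11449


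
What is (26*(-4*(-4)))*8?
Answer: 3328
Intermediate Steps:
(26*(-4*(-4)))*8 = (26*16)*8 = 416*8 = 3328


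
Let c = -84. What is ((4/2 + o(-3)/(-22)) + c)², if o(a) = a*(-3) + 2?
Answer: 27225/4 ≈ 6806.3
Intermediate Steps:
o(a) = 2 - 3*a (o(a) = -3*a + 2 = 2 - 3*a)
((4/2 + o(-3)/(-22)) + c)² = ((4/2 + (2 - 3*(-3))/(-22)) - 84)² = ((4*(½) + (2 + 9)*(-1/22)) - 84)² = ((2 + 11*(-1/22)) - 84)² = ((2 - ½) - 84)² = (3/2 - 84)² = (-165/2)² = 27225/4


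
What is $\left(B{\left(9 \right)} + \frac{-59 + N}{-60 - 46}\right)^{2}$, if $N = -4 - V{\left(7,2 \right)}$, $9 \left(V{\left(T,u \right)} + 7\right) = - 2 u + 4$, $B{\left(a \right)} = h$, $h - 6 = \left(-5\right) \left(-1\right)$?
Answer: $\frac{373321}{2809} \approx 132.9$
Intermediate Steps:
$h = 11$ ($h = 6 - -5 = 6 + 5 = 11$)
$B{\left(a \right)} = 11$
$V{\left(T,u \right)} = - \frac{59}{9} - \frac{2 u}{9}$ ($V{\left(T,u \right)} = -7 + \frac{- 2 u + 4}{9} = -7 + \frac{4 - 2 u}{9} = -7 - \left(- \frac{4}{9} + \frac{2 u}{9}\right) = - \frac{59}{9} - \frac{2 u}{9}$)
$N = 3$ ($N = -4 - \left(- \frac{59}{9} - \frac{4}{9}\right) = -4 - -7 = -4 + 7 = 3$)
$\left(B{\left(9 \right)} + \frac{-59 + N}{-60 - 46}\right)^{2} = \left(11 + \frac{-59 + 3}{-60 - 46}\right)^{2} = \left(11 - \frac{56}{-106}\right)^{2} = \left(11 - - \frac{28}{53}\right)^{2} = \left(11 + \frac{28}{53}\right)^{2} = \left(\frac{611}{53}\right)^{2} = \frac{373321}{2809}$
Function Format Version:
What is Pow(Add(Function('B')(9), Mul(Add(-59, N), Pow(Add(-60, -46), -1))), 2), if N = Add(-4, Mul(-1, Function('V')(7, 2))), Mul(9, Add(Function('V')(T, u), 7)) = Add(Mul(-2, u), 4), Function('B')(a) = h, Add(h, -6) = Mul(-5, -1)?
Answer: Rational(373321, 2809) ≈ 132.90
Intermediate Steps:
h = 11 (h = Add(6, Mul(-5, -1)) = Add(6, 5) = 11)
Function('B')(a) = 11
Function('V')(T, u) = Add(Rational(-59, 9), Mul(Rational(-2, 9), u)) (Function('V')(T, u) = Add(-7, Mul(Rational(1, 9), Add(Mul(-2, u), 4))) = Add(-7, Mul(Rational(1, 9), Add(4, Mul(-2, u)))) = Add(-7, Add(Rational(4, 9), Mul(Rational(-2, 9), u))) = Add(Rational(-59, 9), Mul(Rational(-2, 9), u)))
N = 3 (N = Add(-4, Mul(-1, Add(Rational(-59, 9), Mul(Rational(-2, 9), 2)))) = Add(-4, Mul(-1, Add(Rational(-59, 9), Rational(-4, 9)))) = Add(-4, Mul(-1, -7)) = Add(-4, 7) = 3)
Pow(Add(Function('B')(9), Mul(Add(-59, N), Pow(Add(-60, -46), -1))), 2) = Pow(Add(11, Mul(Add(-59, 3), Pow(Add(-60, -46), -1))), 2) = Pow(Add(11, Mul(-56, Pow(-106, -1))), 2) = Pow(Add(11, Mul(-56, Rational(-1, 106))), 2) = Pow(Add(11, Rational(28, 53)), 2) = Pow(Rational(611, 53), 2) = Rational(373321, 2809)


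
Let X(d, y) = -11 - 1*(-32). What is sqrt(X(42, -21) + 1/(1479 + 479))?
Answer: sqrt(80511002)/1958 ≈ 4.5826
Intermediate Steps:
X(d, y) = 21 (X(d, y) = -11 + 32 = 21)
sqrt(X(42, -21) + 1/(1479 + 479)) = sqrt(21 + 1/(1479 + 479)) = sqrt(21 + 1/1958) = sqrt(41119/1958) = sqrt(80511002)/1958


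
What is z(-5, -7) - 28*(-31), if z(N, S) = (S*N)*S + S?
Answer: 616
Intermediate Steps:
z(N, S) = S + N*S² (z(N, S) = (N*S)*S + S = N*S² + S = S + N*S²)
z(-5, -7) - 28*(-31) = -7*(1 - 5*(-7)) - 28*(-31) = -7*(1 + 35) + 868 = -7*36 + 868 = -252 + 868 = 616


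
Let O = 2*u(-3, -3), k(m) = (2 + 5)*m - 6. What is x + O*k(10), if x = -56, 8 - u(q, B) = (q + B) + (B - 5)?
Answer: 2760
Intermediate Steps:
k(m) = -6 + 7*m (k(m) = 7*m - 6 = -6 + 7*m)
u(q, B) = 13 - q - 2*B (u(q, B) = 8 - ((q + B) + (B - 5)) = 8 - ((B + q) + (-5 + B)) = 8 - (-5 + q + 2*B) = 8 + (5 - q - 2*B) = 13 - q - 2*B)
O = 44 (O = 2*(13 - 1*(-3) - 2*(-3)) = 2*(13 + 3 + 6) = 2*22 = 44)
x + O*k(10) = -56 + 44*(-6 + 7*10) = -56 + 44*(-6 + 70) = -56 + 44*64 = -56 + 2816 = 2760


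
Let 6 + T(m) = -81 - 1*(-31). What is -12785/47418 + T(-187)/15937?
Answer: -206409953/755700666 ≈ -0.27314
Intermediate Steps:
T(m) = -56 (T(m) = -6 + (-81 - 1*(-31)) = -6 + (-81 + 31) = -6 - 50 = -56)
-12785/47418 + T(-187)/15937 = -12785/47418 - 56/15937 = -206409953/755700666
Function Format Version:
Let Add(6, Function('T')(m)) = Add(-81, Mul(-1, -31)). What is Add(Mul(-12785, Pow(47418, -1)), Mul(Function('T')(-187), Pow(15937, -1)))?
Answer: Rational(-206409953, 755700666) ≈ -0.27314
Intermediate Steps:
Function('T')(m) = -56 (Function('T')(m) = Add(-6, Add(-81, Mul(-1, -31))) = Add(-6, Add(-81, 31)) = Add(-6, -50) = -56)
Add(Mul(-12785, Pow(47418, -1)), Mul(Function('T')(-187), Pow(15937, -1))) = Add(Mul(-12785, Pow(47418, -1)), Mul(-56, Pow(15937, -1))) = Add(Mul(-12785, Rational(1, 47418)), Mul(-56, Rational(1, 15937))) = Add(Rational(-12785, 47418), Rational(-56, 15937)) = Rational(-206409953, 755700666)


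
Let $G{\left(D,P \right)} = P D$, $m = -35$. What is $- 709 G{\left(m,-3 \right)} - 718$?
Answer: $-75163$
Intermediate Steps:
$G{\left(D,P \right)} = D P$
$- 709 G{\left(m,-3 \right)} - 718 = - 709 \left(\left(-35\right) \left(-3\right)\right) - 718 = \left(-709\right) 105 - 718 = -74445 - 718 = -75163$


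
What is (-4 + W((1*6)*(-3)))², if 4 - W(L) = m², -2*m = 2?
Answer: 1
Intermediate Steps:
m = -1 (m = -½*2 = -1)
W(L) = 3 (W(L) = 4 - 1*(-1)² = 4 - 1*1 = 4 - 1 = 3)
(-4 + W((1*6)*(-3)))² = (-4 + 3)² = (-1)² = 1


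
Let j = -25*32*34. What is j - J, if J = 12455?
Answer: -39655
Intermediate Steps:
j = -27200 (j = -800*34 = -27200)
j - J = -27200 - 1*12455 = -27200 - 12455 = -39655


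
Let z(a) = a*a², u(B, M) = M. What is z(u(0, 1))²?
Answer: 1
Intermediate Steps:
z(a) = a³
z(u(0, 1))² = (1³)² = 1² = 1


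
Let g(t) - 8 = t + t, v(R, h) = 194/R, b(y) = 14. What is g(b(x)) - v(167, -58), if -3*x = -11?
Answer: 5818/167 ≈ 34.838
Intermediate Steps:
x = 11/3 (x = -1/3*(-11) = 11/3 ≈ 3.6667)
g(t) = 8 + 2*t (g(t) = 8 + (t + t) = 8 + 2*t)
g(b(x)) - v(167, -58) = (8 + 2*14) - 194/167 = (8 + 28) - 194/167 = 36 - 1*194/167 = 36 - 194/167 = 5818/167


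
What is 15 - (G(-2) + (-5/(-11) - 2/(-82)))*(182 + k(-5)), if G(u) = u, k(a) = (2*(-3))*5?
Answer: 111037/451 ≈ 246.20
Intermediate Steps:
k(a) = -30 (k(a) = -6*5 = -30)
15 - (G(-2) + (-5/(-11) - 2/(-82)))*(182 + k(-5)) = 15 - (-2 + (-5/(-11) - 2/(-82)))*(182 - 30) = 15 - (-2 + (-5*(-1/11) - 2*(-1/82)))*152 = 15 - (-2 + (5/11 + 1/41))*152 = 15 - (-2 + 216/451)*152 = 15 - (-686)*152/451 = 15 - 1*(-104272/451) = 15 + 104272/451 = 111037/451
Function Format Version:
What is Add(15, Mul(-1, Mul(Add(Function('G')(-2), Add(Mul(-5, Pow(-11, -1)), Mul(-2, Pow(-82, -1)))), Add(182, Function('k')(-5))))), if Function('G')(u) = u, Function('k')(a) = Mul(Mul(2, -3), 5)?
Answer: Rational(111037, 451) ≈ 246.20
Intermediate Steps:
Function('k')(a) = -30 (Function('k')(a) = Mul(-6, 5) = -30)
Add(15, Mul(-1, Mul(Add(Function('G')(-2), Add(Mul(-5, Pow(-11, -1)), Mul(-2, Pow(-82, -1)))), Add(182, Function('k')(-5))))) = Add(15, Mul(-1, Mul(Add(-2, Add(Mul(-5, Pow(-11, -1)), Mul(-2, Pow(-82, -1)))), Add(182, -30)))) = Add(15, Mul(-1, Mul(Add(-2, Add(Mul(-5, Rational(-1, 11)), Mul(-2, Rational(-1, 82)))), 152))) = Add(15, Mul(-1, Mul(Add(-2, Add(Rational(5, 11), Rational(1, 41))), 152))) = Add(15, Mul(-1, Mul(Add(-2, Rational(216, 451)), 152))) = Add(15, Mul(-1, Mul(Rational(-686, 451), 152))) = Add(15, Mul(-1, Rational(-104272, 451))) = Add(15, Rational(104272, 451)) = Rational(111037, 451)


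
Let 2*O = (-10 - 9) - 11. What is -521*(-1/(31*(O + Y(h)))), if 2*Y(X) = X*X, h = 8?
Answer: 521/527 ≈ 0.98862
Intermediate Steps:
O = -15 (O = ((-10 - 9) - 11)/2 = (-19 - 11)/2 = (½)*(-30) = -15)
Y(X) = X²/2 (Y(X) = (X*X)/2 = X²/2)
-521*(-1/(31*(O + Y(h)))) = -521*(-1/(31*(-15 + (½)*8²))) = -521*(-1/(31*(-15 + (½)*64))) = -521*(-1/(31*(-15 + 32))) = -521/(17*(-31)) = -521/(-527) = -521*(-1/527) = 521/527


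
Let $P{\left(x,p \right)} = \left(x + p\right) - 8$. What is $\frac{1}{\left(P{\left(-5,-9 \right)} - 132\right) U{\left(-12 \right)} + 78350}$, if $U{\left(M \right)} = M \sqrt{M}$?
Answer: $\frac{39175}{3089851874} - \frac{924 i \sqrt{3}}{1544925937} \approx 1.2679 \cdot 10^{-5} - 1.0359 \cdot 10^{-6} i$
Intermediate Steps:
$U{\left(M \right)} = M^{\frac{3}{2}}$
$P{\left(x,p \right)} = -8 + p + x$ ($P{\left(x,p \right)} = \left(p + x\right) - 8 = -8 + p + x$)
$\frac{1}{\left(P{\left(-5,-9 \right)} - 132\right) U{\left(-12 \right)} + 78350} = \frac{1}{\left(\left(-8 - 9 - 5\right) - 132\right) \left(-12\right)^{\frac{3}{2}} + 78350} = \frac{1}{\left(-22 - 132\right) \left(- 24 i \sqrt{3}\right) + 78350} = \frac{1}{- 154 \left(- 24 i \sqrt{3}\right) + 78350} = \frac{1}{3696 i \sqrt{3} + 78350} = \frac{1}{78350 + 3696 i \sqrt{3}}$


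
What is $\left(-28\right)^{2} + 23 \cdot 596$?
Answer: $14492$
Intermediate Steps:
$\left(-28\right)^{2} + 23 \cdot 596 = 784 + 13708 = 14492$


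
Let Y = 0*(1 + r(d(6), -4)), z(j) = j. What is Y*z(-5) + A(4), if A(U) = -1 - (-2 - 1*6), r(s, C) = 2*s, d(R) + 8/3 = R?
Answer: 7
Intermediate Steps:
d(R) = -8/3 + R
A(U) = 7 (A(U) = -1 - (-2 - 6) = -1 - 1*(-8) = -1 + 8 = 7)
Y = 0 (Y = 0*(1 + 2*(-8/3 + 6)) = 0*(1 + 2*(10/3)) = 0*(1 + 20/3) = 0*(23/3) = 0)
Y*z(-5) + A(4) = 0*(-5) + 7 = 0 + 7 = 7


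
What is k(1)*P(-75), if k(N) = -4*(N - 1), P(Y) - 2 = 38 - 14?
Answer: 0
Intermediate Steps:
P(Y) = 26 (P(Y) = 2 + (38 - 14) = 2 + 24 = 26)
k(N) = 4 - 4*N (k(N) = -4*(-1 + N) = 4 - 4*N)
k(1)*P(-75) = (4 - 4*1)*26 = (4 - 4)*26 = 0*26 = 0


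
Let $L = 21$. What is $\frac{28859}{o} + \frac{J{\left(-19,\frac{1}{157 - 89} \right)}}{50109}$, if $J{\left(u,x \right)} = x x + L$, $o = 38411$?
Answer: $\frac{6690476097899}{8899982958576} \approx 0.75174$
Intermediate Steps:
$J{\left(u,x \right)} = 21 + x^{2}$ ($J{\left(u,x \right)} = x x + 21 = x^{2} + 21 = 21 + x^{2}$)
$\frac{28859}{o} + \frac{J{\left(-19,\frac{1}{157 - 89} \right)}}{50109} = \frac{28859}{38411} + \frac{21 + \left(\frac{1}{157 - 89}\right)^{2}}{50109} = 28859 \cdot \frac{1}{38411} + \left(21 + \left(\frac{1}{68}\right)^{2}\right) \frac{1}{50109} = \frac{28859}{38411} + \left(21 + \left(\frac{1}{68}\right)^{2}\right) \frac{1}{50109} = \frac{28859}{38411} + \left(21 + \frac{1}{4624}\right) \frac{1}{50109} = \frac{28859}{38411} + \frac{97105}{4624} \cdot \frac{1}{50109} = \frac{28859}{38411} + \frac{97105}{231704016} = \frac{6690476097899}{8899982958576}$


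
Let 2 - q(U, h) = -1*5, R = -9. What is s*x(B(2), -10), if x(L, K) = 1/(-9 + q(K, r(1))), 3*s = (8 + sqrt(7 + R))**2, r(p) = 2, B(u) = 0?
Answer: -(8 + I*sqrt(2))**2/6 ≈ -10.333 - 3.7712*I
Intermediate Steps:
q(U, h) = 7 (q(U, h) = 2 - (-1)*5 = 2 - 1*(-5) = 2 + 5 = 7)
s = (8 + I*sqrt(2))**2/3 (s = (8 + sqrt(7 - 9))**2/3 = (8 + sqrt(-2))**2/3 = (8 + I*sqrt(2))**2/3 ≈ 20.667 + 7.5425*I)
x(L, K) = -1/2 (x(L, K) = 1/(-9 + 7) = 1/(-2) = -1/2)
s*x(B(2), -10) = ((8 + I*sqrt(2))**2/3)*(-1/2) = -(8 + I*sqrt(2))**2/6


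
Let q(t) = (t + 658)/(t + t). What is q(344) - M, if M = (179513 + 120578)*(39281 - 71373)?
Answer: 3312899008469/344 ≈ 9.6305e+9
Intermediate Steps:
q(t) = (658 + t)/(2*t) (q(t) = (658 + t)/((2*t)) = (658 + t)*(1/(2*t)) = (658 + t)/(2*t))
M = -9630520372 (M = 300091*(-32092) = -9630520372)
q(344) - M = (½)*(658 + 344)/344 - 1*(-9630520372) = (½)*(1/344)*1002 + 9630520372 = 501/344 + 9630520372 = 3312899008469/344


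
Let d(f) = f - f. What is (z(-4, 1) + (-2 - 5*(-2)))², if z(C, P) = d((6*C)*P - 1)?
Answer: 64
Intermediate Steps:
d(f) = 0
z(C, P) = 0
(z(-4, 1) + (-2 - 5*(-2)))² = (0 + (-2 - 5*(-2)))² = (0 + (-2 + 10))² = (0 + 8)² = 8² = 64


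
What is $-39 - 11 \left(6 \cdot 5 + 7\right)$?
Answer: $-446$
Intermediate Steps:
$-39 - 11 \left(6 \cdot 5 + 7\right) = -39 - 11 \left(30 + 7\right) = -39 - 407 = -446$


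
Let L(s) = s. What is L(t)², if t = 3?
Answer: 9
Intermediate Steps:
L(t)² = 3² = 9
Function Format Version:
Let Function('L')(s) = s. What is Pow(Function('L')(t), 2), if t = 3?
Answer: 9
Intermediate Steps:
Pow(Function('L')(t), 2) = Pow(3, 2) = 9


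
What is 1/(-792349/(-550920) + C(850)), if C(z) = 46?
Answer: 550920/26134669 ≈ 0.021080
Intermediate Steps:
1/(-792349/(-550920) + C(850)) = 1/(-792349/(-550920) + 46) = 1/(-792349*(-1/550920) + 46) = 1/(792349/550920 + 46) = 1/(26134669/550920) = 550920/26134669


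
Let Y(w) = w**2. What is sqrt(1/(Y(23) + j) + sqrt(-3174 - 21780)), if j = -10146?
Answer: sqrt(-9617 + 92486689*I*sqrt(24954))/9617 ≈ 8.8873 + 8.8873*I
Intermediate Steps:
sqrt(1/(Y(23) + j) + sqrt(-3174 - 21780)) = sqrt(1/(23**2 - 10146) + sqrt(-3174 - 21780)) = sqrt(1/(529 - 10146) + sqrt(-24954)) = sqrt(1/(-9617) + I*sqrt(24954)) = sqrt(-1/9617 + I*sqrt(24954))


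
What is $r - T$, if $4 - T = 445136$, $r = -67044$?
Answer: $378088$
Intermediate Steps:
$T = -445132$ ($T = 4 - 445136 = -445132$)
$r - T = -67044 - -445132 = -67044 + 445132 = 378088$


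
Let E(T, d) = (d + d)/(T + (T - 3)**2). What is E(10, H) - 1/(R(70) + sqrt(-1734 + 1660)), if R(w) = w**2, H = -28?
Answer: (-56*sqrt(74) + 274459*I)/(59*(sqrt(74) - 4900*I)) ≈ -0.94936 + 3.5828e-7*I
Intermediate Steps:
E(T, d) = 2*d/(T + (-3 + T)**2) (E(T, d) = (2*d)/(T + (-3 + T)**2) = 2*d/(T + (-3 + T)**2))
E(10, H) - 1/(R(70) + sqrt(-1734 + 1660)) = 2*(-28)/(10 + (-3 + 10)**2) - 1/(70**2 + sqrt(-1734 + 1660)) = 2*(-28)/(10 + 7**2) - 1/(4900 + sqrt(-74)) = 2*(-28)/(10 + 49) - 1/(4900 + I*sqrt(74)) = 2*(-28)/59 - 1/(4900 + I*sqrt(74)) = 2*(-28)*(1/59) - 1/(4900 + I*sqrt(74)) = -56/59 - 1/(4900 + I*sqrt(74))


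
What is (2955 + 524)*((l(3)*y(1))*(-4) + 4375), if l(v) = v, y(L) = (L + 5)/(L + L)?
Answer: 15095381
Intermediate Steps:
y(L) = (5 + L)/(2*L) (y(L) = (5 + L)/((2*L)) = (5 + L)*(1/(2*L)) = (5 + L)/(2*L))
(2955 + 524)*((l(3)*y(1))*(-4) + 4375) = (2955 + 524)*((3*((½)*(5 + 1)/1))*(-4) + 4375) = 3479*((3*((½)*1*6))*(-4) + 4375) = 3479*((3*3)*(-4) + 4375) = 3479*(9*(-4) + 4375) = 3479*(-36 + 4375) = 3479*4339 = 15095381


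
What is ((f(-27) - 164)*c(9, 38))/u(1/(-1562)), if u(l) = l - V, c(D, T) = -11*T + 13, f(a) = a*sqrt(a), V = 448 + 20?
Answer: -103748040/731017 - 51241410*I*sqrt(3)/731017 ≈ -141.92 - 121.41*I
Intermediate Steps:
V = 468
f(a) = a**(3/2)
c(D, T) = 13 - 11*T
u(l) = -468 + l (u(l) = l - 1*468 = l - 468 = -468 + l)
((f(-27) - 164)*c(9, 38))/u(1/(-1562)) = (((-27)**(3/2) - 164)*(13 - 11*38))/(-468 + 1/(-1562)) = ((-81*I*sqrt(3) - 164)*(13 - 418))/(-468 - 1/1562) = ((-164 - 81*I*sqrt(3))*(-405))/(-731017/1562) = (66420 + 32805*I*sqrt(3))*(-1562/731017) = -103748040/731017 - 51241410*I*sqrt(3)/731017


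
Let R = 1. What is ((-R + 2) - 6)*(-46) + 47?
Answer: 277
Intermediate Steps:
((-R + 2) - 6)*(-46) + 47 = ((-1*1 + 2) - 6)*(-46) + 47 = ((-1 + 2) - 6)*(-46) + 47 = (1 - 6)*(-46) + 47 = -5*(-46) + 47 = 230 + 47 = 277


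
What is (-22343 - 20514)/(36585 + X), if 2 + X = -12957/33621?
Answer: -68614057/58568766 ≈ -1.1715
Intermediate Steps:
X = -3819/1601 (X = -2 - 12957/33621 = -2 - 12957*1/33621 = -2 - 617/1601 = -3819/1601 ≈ -2.3854)
(-22343 - 20514)/(36585 + X) = (-22343 - 20514)/(36585 - 3819/1601) = -42857/58568766/1601 = -42857*1601/58568766 = -68614057/58568766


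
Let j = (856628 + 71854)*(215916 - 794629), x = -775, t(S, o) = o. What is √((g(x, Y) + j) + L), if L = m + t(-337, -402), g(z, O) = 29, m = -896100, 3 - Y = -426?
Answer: I*√537325500139 ≈ 7.3303e+5*I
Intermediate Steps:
Y = 429 (Y = 3 - 1*(-426) = 3 + 426 = 429)
j = -537324603666 (j = 928482*(-578713) = -537324603666)
L = -896502 (L = -896100 - 402 = -896502)
√((g(x, Y) + j) + L) = √((29 - 537324603666) - 896502) = √(-537324603637 - 896502) = √(-537325500139) = I*√537325500139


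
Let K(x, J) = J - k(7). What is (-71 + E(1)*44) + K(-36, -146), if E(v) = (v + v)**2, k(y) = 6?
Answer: -47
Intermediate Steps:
E(v) = 4*v**2 (E(v) = (2*v)**2 = 4*v**2)
K(x, J) = -6 + J (K(x, J) = J - 1*6 = J - 6 = -6 + J)
(-71 + E(1)*44) + K(-36, -146) = (-71 + (4*1**2)*44) + (-6 - 146) = (-71 + (4*1)*44) - 152 = (-71 + 4*44) - 152 = (-71 + 176) - 152 = 105 - 152 = -47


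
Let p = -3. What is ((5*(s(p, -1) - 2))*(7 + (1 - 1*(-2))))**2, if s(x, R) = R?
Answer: 22500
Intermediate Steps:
((5*(s(p, -1) - 2))*(7 + (1 - 1*(-2))))**2 = ((5*(-1 - 2))*(7 + (1 - 1*(-2))))**2 = ((5*(-3))*(7 + (1 + 2)))**2 = (-15*(7 + 3))**2 = (-15*10)**2 = (-150)**2 = 22500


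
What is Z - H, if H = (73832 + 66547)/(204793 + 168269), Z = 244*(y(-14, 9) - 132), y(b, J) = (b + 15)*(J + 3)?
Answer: -5680393/194 ≈ -29280.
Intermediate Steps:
y(b, J) = (3 + J)*(15 + b) (y(b, J) = (15 + b)*(3 + J) = (3 + J)*(15 + b))
Z = -29280 (Z = 244*((45 + 3*(-14) + 15*9 + 9*(-14)) - 132) = 244*((45 - 42 + 135 - 126) - 132) = 244*(12 - 132) = 244*(-120) = -29280)
H = 73/194 (H = 140379/373062 = 140379*(1/373062) = 73/194 ≈ 0.37629)
Z - H = -29280 - 1*73/194 = -29280 - 73/194 = -5680393/194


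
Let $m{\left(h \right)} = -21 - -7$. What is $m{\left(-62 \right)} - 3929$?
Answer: $-3943$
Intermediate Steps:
$m{\left(h \right)} = -14$ ($m{\left(h \right)} = -21 + 7 = -14$)
$m{\left(-62 \right)} - 3929 = -14 - 3929 = -3943$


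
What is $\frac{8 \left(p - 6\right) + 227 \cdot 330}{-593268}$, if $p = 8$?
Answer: $- \frac{37463}{296634} \approx -0.12629$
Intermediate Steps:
$\frac{8 \left(p - 6\right) + 227 \cdot 330}{-593268} = \frac{8 \left(8 - 6\right) + 227 \cdot 330}{-593268} = \left(8 \cdot 2 + 74910\right) \left(- \frac{1}{593268}\right) = \left(16 + 74910\right) \left(- \frac{1}{593268}\right) = 74926 \left(- \frac{1}{593268}\right) = - \frac{37463}{296634}$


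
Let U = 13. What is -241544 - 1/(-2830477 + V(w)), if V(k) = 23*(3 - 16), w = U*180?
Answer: -683756958143/2830776 ≈ -2.4154e+5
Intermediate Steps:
w = 2340 (w = 13*180 = 2340)
V(k) = -299 (V(k) = 23*(-13) = -299)
-241544 - 1/(-2830477 + V(w)) = -241544 - 1/(-2830477 - 299) = -241544 - 1/(-2830776) = -241544 - 1*(-1/2830776) = -241544 + 1/2830776 = -683756958143/2830776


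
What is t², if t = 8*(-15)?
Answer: 14400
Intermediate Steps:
t = -120
t² = (-120)² = 14400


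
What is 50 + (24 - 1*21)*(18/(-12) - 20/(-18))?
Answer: 293/6 ≈ 48.833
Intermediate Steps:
50 + (24 - 1*21)*(18/(-12) - 20/(-18)) = 50 + (24 - 21)*(18*(-1/12) - 20*(-1/18)) = 50 + 3*(-3/2 + 10/9) = 50 + 3*(-7/18) = 50 - 7/6 = 293/6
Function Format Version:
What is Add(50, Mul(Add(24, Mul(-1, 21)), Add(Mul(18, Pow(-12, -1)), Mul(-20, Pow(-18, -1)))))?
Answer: Rational(293, 6) ≈ 48.833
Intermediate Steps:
Add(50, Mul(Add(24, Mul(-1, 21)), Add(Mul(18, Pow(-12, -1)), Mul(-20, Pow(-18, -1))))) = Add(50, Mul(Add(24, -21), Add(Mul(18, Rational(-1, 12)), Mul(-20, Rational(-1, 18))))) = Add(50, Mul(3, Add(Rational(-3, 2), Rational(10, 9)))) = Add(50, Mul(3, Rational(-7, 18))) = Add(50, Rational(-7, 6)) = Rational(293, 6)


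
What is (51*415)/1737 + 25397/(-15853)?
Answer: 97138052/9178887 ≈ 10.583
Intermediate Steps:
(51*415)/1737 + 25397/(-15853) = 21165*(1/1737) + 25397*(-1/15853) = 7055/579 - 25397/15853 = 97138052/9178887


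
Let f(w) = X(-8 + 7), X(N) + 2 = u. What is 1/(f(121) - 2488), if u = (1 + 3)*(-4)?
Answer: -1/2506 ≈ -0.00039904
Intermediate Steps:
u = -16 (u = 4*(-4) = -16)
X(N) = -18 (X(N) = -2 - 16 = -18)
f(w) = -18
1/(f(121) - 2488) = 1/(-18 - 2488) = 1/(-2506) = -1/2506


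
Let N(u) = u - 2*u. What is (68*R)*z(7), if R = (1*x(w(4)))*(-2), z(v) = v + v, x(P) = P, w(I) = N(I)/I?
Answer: 1904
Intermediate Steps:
N(u) = -u
w(I) = -1 (w(I) = (-I)/I = -1)
z(v) = 2*v
R = 2 (R = (1*(-1))*(-2) = -1*(-2) = 2)
(68*R)*z(7) = (68*2)*(2*7) = 136*14 = 1904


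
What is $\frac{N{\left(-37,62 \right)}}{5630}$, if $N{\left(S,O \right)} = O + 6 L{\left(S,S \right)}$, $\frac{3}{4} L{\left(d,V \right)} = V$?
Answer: $- \frac{117}{2815} \approx -0.041563$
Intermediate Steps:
$L{\left(d,V \right)} = \frac{4 V}{3}$
$N{\left(S,O \right)} = O + 8 S$ ($N{\left(S,O \right)} = O + 6 \frac{4 S}{3} = O + 8 S$)
$\frac{N{\left(-37,62 \right)}}{5630} = \frac{62 + 8 \left(-37\right)}{5630} = \left(62 - 296\right) \frac{1}{5630} = \left(-234\right) \frac{1}{5630} = - \frac{117}{2815}$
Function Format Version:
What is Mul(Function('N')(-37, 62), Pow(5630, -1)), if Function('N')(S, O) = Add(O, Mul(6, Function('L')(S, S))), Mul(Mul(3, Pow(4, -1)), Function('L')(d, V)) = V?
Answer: Rational(-117, 2815) ≈ -0.041563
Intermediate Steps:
Function('L')(d, V) = Mul(Rational(4, 3), V)
Function('N')(S, O) = Add(O, Mul(8, S)) (Function('N')(S, O) = Add(O, Mul(6, Mul(Rational(4, 3), S))) = Add(O, Mul(8, S)))
Mul(Function('N')(-37, 62), Pow(5630, -1)) = Mul(Add(62, Mul(8, -37)), Pow(5630, -1)) = Mul(Add(62, -296), Rational(1, 5630)) = Mul(-234, Rational(1, 5630)) = Rational(-117, 2815)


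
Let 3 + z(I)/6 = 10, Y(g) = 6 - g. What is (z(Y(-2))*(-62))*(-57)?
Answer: 148428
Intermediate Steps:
z(I) = 42 (z(I) = -18 + 6*10 = -18 + 60 = 42)
(z(Y(-2))*(-62))*(-57) = (42*(-62))*(-57) = -2604*(-57) = 148428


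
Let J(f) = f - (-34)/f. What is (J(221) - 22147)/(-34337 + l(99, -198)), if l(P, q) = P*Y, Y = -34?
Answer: 285036/490139 ≈ 0.58154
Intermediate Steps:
J(f) = f + 34/f
l(P, q) = -34*P (l(P, q) = P*(-34) = -34*P)
(J(221) - 22147)/(-34337 + l(99, -198)) = ((221 + 34/221) - 22147)/(-34337 - 34*99) = ((221 + 34*(1/221)) - 22147)/(-34337 - 3366) = ((221 + 2/13) - 22147)/(-37703) = (2875/13 - 22147)*(-1/37703) = -285036/13*(-1/37703) = 285036/490139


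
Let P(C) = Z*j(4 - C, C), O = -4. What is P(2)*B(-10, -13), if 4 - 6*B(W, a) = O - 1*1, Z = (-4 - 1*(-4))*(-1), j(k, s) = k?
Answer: 0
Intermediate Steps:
Z = 0 (Z = (-4 + 4)*(-1) = 0*(-1) = 0)
P(C) = 0 (P(C) = 0*(4 - C) = 0)
B(W, a) = 3/2 (B(W, a) = 2/3 - (-4 - 1*1)/6 = 2/3 - (-4 - 1)/6 = 2/3 - 1/6*(-5) = 2/3 + 5/6 = 3/2)
P(2)*B(-10, -13) = 0*(3/2) = 0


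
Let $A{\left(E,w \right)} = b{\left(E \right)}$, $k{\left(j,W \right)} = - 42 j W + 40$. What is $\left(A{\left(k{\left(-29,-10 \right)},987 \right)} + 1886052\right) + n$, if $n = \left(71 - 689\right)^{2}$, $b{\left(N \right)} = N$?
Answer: $2255836$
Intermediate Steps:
$k{\left(j,W \right)} = 40 - 42 W j$ ($k{\left(j,W \right)} = - 42 W j + 40 = 40 - 42 W j$)
$A{\left(E,w \right)} = E$
$n = 381924$ ($n = \left(-618\right)^{2} = 381924$)
$\left(A{\left(k{\left(-29,-10 \right)},987 \right)} + 1886052\right) + n = \left(\left(40 - \left(-420\right) \left(-29\right)\right) + 1886052\right) + 381924 = \left(\left(40 - 12180\right) + 1886052\right) + 381924 = \left(-12140 + 1886052\right) + 381924 = 1873912 + 381924 = 2255836$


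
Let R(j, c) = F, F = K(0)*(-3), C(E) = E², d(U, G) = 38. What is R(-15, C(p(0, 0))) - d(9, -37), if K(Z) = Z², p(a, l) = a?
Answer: -38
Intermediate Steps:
F = 0 (F = 0²*(-3) = 0*(-3) = 0)
R(j, c) = 0
R(-15, C(p(0, 0))) - d(9, -37) = 0 - 1*38 = 0 - 38 = -38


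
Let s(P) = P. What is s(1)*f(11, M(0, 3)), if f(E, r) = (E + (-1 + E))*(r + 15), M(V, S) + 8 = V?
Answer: 147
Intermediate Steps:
M(V, S) = -8 + V
f(E, r) = (-1 + 2*E)*(15 + r)
s(1)*f(11, M(0, 3)) = 1*(-15 - (-8 + 0) + 30*11 + 2*11*(-8 + 0)) = 1*(-15 - 1*(-8) + 330 + 2*11*(-8)) = 1*(-15 + 8 + 330 - 176) = 1*147 = 147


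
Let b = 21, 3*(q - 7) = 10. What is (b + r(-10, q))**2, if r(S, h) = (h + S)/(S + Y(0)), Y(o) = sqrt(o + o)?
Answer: 395641/900 ≈ 439.60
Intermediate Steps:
q = 31/3 (q = 7 + (1/3)*10 = 7 + 10/3 = 31/3 ≈ 10.333)
Y(o) = sqrt(2)*sqrt(o) (Y(o) = sqrt(2*o) = sqrt(2)*sqrt(o))
r(S, h) = (S + h)/S (r(S, h) = (h + S)/(S + sqrt(2)*sqrt(0)) = (S + h)/(S + sqrt(2)*0) = (S + h)/(S + 0) = (S + h)/S)
(b + r(-10, q))**2 = (21 + (-10 + 31/3)/(-10))**2 = (21 - 1/10*1/3)**2 = (21 - 1/30)**2 = (629/30)**2 = 395641/900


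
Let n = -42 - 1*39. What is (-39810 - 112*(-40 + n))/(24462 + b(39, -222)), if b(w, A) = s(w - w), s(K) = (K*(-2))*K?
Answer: -13129/12231 ≈ -1.0734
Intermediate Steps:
n = -81 (n = -42 - 39 = -81)
s(K) = -2*K² (s(K) = (-2*K)*K = -2*K²)
b(w, A) = 0 (b(w, A) = -2*(w - w)² = -2*0² = -2*0 = 0)
(-39810 - 112*(-40 + n))/(24462 + b(39, -222)) = (-39810 - 112*(-40 - 81))/(24462 + 0) = (-39810 - 112*(-121))/24462 = (-39810 + 13552)*(1/24462) = -26258*1/24462 = -13129/12231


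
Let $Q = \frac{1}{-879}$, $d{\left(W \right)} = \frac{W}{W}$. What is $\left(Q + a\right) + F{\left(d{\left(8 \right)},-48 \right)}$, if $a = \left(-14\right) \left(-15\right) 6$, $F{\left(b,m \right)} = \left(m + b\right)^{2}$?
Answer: $\frac{3049250}{879} \approx 3469.0$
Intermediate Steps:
$d{\left(W \right)} = 1$
$F{\left(b,m \right)} = \left(b + m\right)^{2}$
$a = 1260$ ($a = 210 \cdot 6 = 1260$)
$Q = - \frac{1}{879} \approx -0.0011377$
$\left(Q + a\right) + F{\left(d{\left(8 \right)},-48 \right)} = \left(- \frac{1}{879} + 1260\right) + \left(1 - 48\right)^{2} = \frac{1107539}{879} + \left(-47\right)^{2} = \frac{1107539}{879} + 2209 = \frac{3049250}{879}$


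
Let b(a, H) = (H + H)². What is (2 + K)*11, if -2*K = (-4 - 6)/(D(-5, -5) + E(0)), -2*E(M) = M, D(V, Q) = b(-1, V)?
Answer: 451/20 ≈ 22.550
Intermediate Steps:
b(a, H) = 4*H² (b(a, H) = (2*H)² = 4*H²)
D(V, Q) = 4*V²
E(M) = -M/2
K = 1/20 (K = -(-4 - 6)/(2*(4*(-5)² - ½*0)) = -(-5)/(4*25 + 0) = -(-5)/(100 + 0) = -(-5)/100 = -½*(-⅒) = 1/20 ≈ 0.050000)
(2 + K)*11 = (2 + 1/20)*11 = (41/20)*11 = 451/20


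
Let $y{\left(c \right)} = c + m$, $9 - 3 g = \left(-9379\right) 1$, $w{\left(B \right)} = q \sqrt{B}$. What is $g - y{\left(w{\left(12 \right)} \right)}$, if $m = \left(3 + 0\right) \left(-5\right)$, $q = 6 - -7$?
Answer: $\frac{9433}{3} - 26 \sqrt{3} \approx 3099.3$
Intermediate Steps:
$q = 13$ ($q = 6 + 7 = 13$)
$w{\left(B \right)} = 13 \sqrt{B}$
$g = \frac{9388}{3}$ ($g = 3 - \frac{\left(-9379\right) 1}{3} = 3 - - \frac{9379}{3} = 3 + \frac{9379}{3} = \frac{9388}{3} \approx 3129.3$)
$m = -15$ ($m = 3 \left(-5\right) = -15$)
$y{\left(c \right)} = -15 + c$ ($y{\left(c \right)} = c - 15 = -15 + c$)
$g - y{\left(w{\left(12 \right)} \right)} = \frac{9388}{3} - \left(-15 + 13 \sqrt{12}\right) = \frac{9388}{3} - \left(-15 + 13 \cdot 2 \sqrt{3}\right) = \frac{9388}{3} - \left(-15 + 26 \sqrt{3}\right) = \frac{9388}{3} + \left(15 - 26 \sqrt{3}\right) = \frac{9433}{3} - 26 \sqrt{3}$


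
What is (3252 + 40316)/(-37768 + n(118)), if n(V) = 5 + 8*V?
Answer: -43568/36819 ≈ -1.1833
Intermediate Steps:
(3252 + 40316)/(-37768 + n(118)) = (3252 + 40316)/(-37768 + (5 + 8*118)) = 43568/(-37768 + (5 + 944)) = 43568/(-37768 + 949) = 43568/(-36819) = 43568*(-1/36819) = -43568/36819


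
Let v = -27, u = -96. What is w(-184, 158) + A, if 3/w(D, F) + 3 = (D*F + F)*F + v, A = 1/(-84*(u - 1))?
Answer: 757333/6203944236 ≈ 0.00012207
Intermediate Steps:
A = 1/8148 (A = 1/(-84*(-96 - 1)) = 1/(-84*(-97)) = 1/8148 ≈ 0.00012273)
w(D, F) = 3/(-30 + F*(F + D*F)) (w(D, F) = 3/(-3 + ((D*F + F)*F - 27)) = 3/(-3 + ((F + D*F)*F - 27)) = 3/(-3 + (F*(F + D*F) - 27)) = 3/(-3 + (-27 + F*(F + D*F))) = 3/(-30 + F*(F + D*F)))
w(-184, 158) + A = 3/(-30 + 158**2 - 184*158**2) + 1/8148 = 3/(-30 + 24964 - 184*24964) + 1/8148 = 3/(-30 + 24964 - 4593376) + 1/8148 = 3/(-4568442) + 1/8148 = 3*(-1/4568442) + 1/8148 = -1/1522814 + 1/8148 = 757333/6203944236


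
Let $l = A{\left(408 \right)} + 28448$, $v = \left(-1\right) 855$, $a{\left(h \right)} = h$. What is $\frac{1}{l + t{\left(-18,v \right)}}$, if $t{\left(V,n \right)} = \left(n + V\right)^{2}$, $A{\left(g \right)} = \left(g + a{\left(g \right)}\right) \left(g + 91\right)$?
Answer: $\frac{1}{1197761} \approx 8.3489 \cdot 10^{-7}$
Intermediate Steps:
$v = -855$
$A{\left(g \right)} = 2 g \left(91 + g\right)$ ($A{\left(g \right)} = \left(g + g\right) \left(g + 91\right) = 2 g \left(91 + g\right)$)
$t{\left(V,n \right)} = \left(V + n\right)^{2}$
$l = 435632$ ($l = 2 \cdot 408 \left(91 + 408\right) + 28448 = 2 \cdot 408 \cdot 499 + 28448 = 407184 + 28448 = 435632$)
$\frac{1}{l + t{\left(-18,v \right)}} = \frac{1}{435632 + \left(-18 - 855\right)^{2}} = \frac{1}{435632 + \left(-873\right)^{2}} = \frac{1}{435632 + 762129} = \frac{1}{1197761}$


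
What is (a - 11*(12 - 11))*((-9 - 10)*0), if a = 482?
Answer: 0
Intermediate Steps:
(a - 11*(12 - 11))*((-9 - 10)*0) = (482 - 11*(12 - 11))*((-9 - 10)*0) = (482 - 11*1)*(-19*0) = (482 - 11)*0 = 471*0 = 0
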